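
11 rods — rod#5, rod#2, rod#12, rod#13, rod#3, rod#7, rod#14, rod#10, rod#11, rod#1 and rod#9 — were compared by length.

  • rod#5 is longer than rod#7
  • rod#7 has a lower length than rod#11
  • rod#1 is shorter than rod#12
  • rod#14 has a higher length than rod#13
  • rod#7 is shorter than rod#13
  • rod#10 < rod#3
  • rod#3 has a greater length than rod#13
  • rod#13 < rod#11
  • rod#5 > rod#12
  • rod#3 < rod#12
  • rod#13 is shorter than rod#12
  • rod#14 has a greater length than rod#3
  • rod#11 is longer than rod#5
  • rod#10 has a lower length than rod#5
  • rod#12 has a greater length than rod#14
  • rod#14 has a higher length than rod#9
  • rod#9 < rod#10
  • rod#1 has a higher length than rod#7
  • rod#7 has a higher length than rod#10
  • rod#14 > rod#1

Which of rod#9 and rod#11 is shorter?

rod#9 < rod#10 and rod#10 < rod#7 give rod#9 < rod#7.
With rod#7 < rod#13: rod#9 < rod#10 < rod#7 < rod#13.
Then rod#13 < rod#3 extends the chain to rod#3.
With rod#3 < rod#14: rod#9 < rod#10 < rod#7 < rod#13 < rod#3 < rod#14.
With rod#14 < rod#12: rod#9 < rod#10 < rod#7 < rod#13 < rod#3 < rod#14 < rod#12.
Then rod#12 < rod#5 extends the chain to rod#5.
With rod#5 < rod#11: rod#9 < rod#10 < rod#7 < rod#13 < rod#3 < rod#14 < rod#12 < rod#5 < rod#11.
So rod#9 < rod#11; rod#9 is the shorter of the two.

rod#9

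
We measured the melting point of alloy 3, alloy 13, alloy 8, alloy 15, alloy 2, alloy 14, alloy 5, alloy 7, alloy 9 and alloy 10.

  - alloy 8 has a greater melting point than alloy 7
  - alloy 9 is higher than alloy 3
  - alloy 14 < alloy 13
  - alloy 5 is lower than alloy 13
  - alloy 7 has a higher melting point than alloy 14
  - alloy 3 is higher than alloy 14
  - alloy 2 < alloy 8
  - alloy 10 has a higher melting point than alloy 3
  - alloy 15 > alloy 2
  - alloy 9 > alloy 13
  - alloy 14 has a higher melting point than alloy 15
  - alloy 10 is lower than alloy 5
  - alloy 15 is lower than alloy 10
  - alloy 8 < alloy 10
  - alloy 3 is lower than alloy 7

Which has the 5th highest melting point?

alloy 8

Chaining the given pairs: alloy 2 < alloy 15 < alloy 14 < alloy 3 < alloy 7 < alloy 8 < alloy 10 < alloy 5 < alloy 13 < alloy 9.
The 5th largest is alloy 8.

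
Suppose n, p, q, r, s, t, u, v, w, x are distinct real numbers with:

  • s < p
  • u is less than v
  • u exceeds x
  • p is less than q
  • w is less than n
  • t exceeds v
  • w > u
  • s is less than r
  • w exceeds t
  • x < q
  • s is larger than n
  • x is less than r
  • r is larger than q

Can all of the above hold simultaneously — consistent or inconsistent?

Every relation is compatible with x < u < v < t < w < n < s < p < q < r; the set is consistent.

consistent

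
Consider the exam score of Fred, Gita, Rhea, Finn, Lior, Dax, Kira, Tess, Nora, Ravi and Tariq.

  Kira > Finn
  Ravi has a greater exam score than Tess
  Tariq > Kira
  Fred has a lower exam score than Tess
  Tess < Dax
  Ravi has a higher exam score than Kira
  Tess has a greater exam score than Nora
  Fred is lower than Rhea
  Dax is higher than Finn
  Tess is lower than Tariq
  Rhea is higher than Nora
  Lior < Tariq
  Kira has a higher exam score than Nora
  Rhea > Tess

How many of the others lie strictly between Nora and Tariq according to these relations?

Chaining upward from Nora reaches: Kira, Tess, Dax, Rhea, Ravi.
Chaining downward from Tariq reaches: Finn, Fred, Kira, Tess, Lior.
Strictly between Nora and Tariq are those in both lists: Kira, Tess — 2 elements.

2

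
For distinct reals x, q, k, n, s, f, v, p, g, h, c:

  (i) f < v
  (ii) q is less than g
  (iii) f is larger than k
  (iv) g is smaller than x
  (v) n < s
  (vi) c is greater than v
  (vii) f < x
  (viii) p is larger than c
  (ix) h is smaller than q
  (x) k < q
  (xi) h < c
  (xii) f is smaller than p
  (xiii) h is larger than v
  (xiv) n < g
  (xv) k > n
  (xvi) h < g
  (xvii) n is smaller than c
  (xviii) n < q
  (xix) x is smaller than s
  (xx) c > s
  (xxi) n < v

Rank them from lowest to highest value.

n < k < f < v < h < q < g < x < s < c < p

Each adjacent pair is fixed by a given relation: n < k; k < f; f < v; v < h; h < q; q < g; g < x; x < s; s < c; c < p. Chaining them end to end gives the full order.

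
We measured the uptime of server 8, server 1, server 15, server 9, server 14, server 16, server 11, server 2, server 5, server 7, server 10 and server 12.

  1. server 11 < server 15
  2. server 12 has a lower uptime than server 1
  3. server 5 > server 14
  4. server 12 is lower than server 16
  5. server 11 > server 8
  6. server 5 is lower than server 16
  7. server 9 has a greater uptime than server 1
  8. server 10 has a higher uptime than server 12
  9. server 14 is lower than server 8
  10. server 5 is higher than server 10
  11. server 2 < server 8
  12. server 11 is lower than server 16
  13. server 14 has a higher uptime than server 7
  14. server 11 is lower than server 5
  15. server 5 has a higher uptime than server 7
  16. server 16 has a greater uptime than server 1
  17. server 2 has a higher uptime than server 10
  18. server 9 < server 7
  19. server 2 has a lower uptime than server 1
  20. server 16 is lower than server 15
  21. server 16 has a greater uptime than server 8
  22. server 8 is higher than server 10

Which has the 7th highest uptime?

The consecutive relations fix a unique order: server 12 < server 10 < server 2 < server 1 < server 9 < server 7 < server 14 < server 8 < server 11 < server 5 < server 16 < server 15.
Counting 7 from the largest end gives server 7.

server 7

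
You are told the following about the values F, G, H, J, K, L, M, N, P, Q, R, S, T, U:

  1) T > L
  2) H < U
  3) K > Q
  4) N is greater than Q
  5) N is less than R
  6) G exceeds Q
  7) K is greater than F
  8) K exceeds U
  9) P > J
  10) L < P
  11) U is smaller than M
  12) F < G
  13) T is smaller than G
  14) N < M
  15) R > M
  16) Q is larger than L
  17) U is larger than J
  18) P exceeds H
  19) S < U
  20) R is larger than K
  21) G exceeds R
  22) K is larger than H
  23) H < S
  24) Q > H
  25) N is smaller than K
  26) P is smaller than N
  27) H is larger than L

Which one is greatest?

G

Chaining downward from G: directly below it, T, F, Q, R; then L, H, N, M, K; then P, U; then J, S.
That covers every other element, and nothing is given above G, so G is the greatest.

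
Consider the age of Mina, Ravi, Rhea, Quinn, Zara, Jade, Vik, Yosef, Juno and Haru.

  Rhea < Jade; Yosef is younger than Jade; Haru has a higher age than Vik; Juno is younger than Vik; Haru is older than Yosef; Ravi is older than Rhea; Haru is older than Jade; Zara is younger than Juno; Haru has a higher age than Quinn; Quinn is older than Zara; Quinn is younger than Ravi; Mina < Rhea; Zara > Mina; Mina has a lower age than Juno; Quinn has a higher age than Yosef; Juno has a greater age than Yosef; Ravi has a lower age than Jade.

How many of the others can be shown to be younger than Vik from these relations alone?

4

The elements the relations force below Vik are Mina, Zara, Yosef, Juno — no chain reaches any other.
That is 4.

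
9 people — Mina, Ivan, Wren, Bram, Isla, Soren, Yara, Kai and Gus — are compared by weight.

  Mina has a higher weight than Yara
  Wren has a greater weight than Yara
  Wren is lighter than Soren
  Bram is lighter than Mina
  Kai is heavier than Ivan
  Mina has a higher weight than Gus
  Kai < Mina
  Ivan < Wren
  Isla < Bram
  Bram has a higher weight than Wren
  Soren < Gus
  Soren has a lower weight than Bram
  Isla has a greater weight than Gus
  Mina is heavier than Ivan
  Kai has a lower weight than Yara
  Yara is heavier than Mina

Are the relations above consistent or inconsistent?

We have Mina < Yara stated directly, yet also Yara < Wren < Soren < Gus < Isla < Bram < Mina by chaining the others — so Yara < Mina. Contradiction.

inconsistent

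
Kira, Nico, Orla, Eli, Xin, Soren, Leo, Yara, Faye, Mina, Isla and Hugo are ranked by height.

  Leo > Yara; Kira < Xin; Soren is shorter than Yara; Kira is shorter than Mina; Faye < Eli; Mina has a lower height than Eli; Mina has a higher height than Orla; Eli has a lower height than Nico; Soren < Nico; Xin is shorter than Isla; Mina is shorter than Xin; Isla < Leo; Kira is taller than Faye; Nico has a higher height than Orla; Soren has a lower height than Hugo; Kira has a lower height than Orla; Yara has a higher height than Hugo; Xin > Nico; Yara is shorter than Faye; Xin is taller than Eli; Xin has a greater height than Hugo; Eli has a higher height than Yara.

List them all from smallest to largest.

Soren < Hugo < Yara < Faye < Kira < Orla < Mina < Eli < Nico < Xin < Isla < Leo

The consecutive links are each given: Soren < Hugo; Hugo < Yara; Yara < Faye; Faye < Kira; Kira < Orla; Orla < Mina; Mina < Eli; Eli < Nico; Nico < Xin; Xin < Isla; Isla < Leo.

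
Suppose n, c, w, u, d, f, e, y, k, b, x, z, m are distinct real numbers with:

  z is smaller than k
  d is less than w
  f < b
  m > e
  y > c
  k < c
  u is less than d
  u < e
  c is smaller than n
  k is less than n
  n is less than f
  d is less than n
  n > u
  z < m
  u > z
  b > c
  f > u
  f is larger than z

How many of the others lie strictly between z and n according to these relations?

4

The relations place z below n. An element lies strictly between them when it is forced above z and also forced below n.
Above z: {u, d, k, c, e, y, f, m, b, w}. Below n: {u, d, k, c}.
Intersection: {u, d, k, c} — 4.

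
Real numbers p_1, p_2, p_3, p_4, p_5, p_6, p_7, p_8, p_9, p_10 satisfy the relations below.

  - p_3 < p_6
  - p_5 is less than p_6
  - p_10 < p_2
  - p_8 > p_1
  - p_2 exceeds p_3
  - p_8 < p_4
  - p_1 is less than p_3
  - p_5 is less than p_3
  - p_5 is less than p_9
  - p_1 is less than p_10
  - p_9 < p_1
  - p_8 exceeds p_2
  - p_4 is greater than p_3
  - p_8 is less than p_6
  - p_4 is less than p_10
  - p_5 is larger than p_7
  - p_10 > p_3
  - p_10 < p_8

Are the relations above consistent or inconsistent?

Chaining the given relations yields p_4 < p_10 < p_2 < p_8, so p_4 < p_8. But one relation states p_8 < p_4. These cannot both hold.

inconsistent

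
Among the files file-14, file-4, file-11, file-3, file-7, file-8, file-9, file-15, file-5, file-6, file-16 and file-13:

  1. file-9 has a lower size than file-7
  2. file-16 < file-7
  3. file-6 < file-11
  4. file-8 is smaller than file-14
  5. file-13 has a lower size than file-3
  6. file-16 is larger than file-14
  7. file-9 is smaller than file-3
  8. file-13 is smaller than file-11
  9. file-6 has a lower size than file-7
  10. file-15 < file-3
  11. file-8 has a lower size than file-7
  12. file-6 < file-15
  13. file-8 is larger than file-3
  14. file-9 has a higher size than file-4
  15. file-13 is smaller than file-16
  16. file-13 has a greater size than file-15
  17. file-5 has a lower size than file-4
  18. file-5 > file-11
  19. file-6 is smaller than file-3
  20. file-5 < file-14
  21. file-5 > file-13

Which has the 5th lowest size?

Piecing the relations together gives one ordering: file-6 < file-15 < file-13 < file-11 < file-5 < file-4 < file-9 < file-3 < file-8 < file-14 < file-16 < file-7.
Counting 5 from the smallest end gives file-5.

file-5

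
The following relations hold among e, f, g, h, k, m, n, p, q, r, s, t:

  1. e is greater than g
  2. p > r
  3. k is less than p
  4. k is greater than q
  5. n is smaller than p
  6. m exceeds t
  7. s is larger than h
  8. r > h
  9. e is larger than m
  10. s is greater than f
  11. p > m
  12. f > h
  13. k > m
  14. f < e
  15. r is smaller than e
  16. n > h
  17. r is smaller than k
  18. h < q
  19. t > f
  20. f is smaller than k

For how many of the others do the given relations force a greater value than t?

Directly above t: m.
One step further: e, k, p (4 so far).
No other element is forced above t by the given relations, so the count is 4.

4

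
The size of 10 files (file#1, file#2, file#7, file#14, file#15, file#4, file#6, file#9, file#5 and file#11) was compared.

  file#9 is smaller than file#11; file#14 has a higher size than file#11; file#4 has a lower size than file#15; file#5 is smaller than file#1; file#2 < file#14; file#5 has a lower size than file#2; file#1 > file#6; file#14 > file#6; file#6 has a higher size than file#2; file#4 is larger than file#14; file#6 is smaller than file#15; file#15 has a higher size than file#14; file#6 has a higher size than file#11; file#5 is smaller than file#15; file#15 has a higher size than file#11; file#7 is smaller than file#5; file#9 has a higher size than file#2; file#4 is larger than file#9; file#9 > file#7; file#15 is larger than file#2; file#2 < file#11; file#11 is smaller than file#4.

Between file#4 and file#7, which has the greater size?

file#7 < file#5 and file#5 < file#2 give file#7 < file#2.
Then file#2 < file#9 extends the chain to file#9.
With file#9 < file#11: file#7 < file#5 < file#2 < file#9 < file#11.
Then file#11 < file#6 extends the chain to file#6.
With file#6 < file#14: file#7 < file#5 < file#2 < file#9 < file#11 < file#6 < file#14.
Then file#14 < file#4 extends the chain to file#4.
So file#7 < file#4; file#4 is the larger of the two.

file#4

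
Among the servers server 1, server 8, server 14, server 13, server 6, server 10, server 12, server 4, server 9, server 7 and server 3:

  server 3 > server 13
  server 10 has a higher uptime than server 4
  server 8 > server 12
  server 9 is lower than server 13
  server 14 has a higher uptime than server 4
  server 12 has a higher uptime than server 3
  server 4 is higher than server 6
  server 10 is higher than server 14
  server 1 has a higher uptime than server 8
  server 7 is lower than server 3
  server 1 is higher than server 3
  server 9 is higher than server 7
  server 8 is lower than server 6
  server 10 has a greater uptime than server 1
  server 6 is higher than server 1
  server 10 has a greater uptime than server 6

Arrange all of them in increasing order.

server 7 < server 9 < server 13 < server 3 < server 12 < server 8 < server 1 < server 6 < server 4 < server 14 < server 10

Nothing is placed below server 7, so it is least; from there server 7 < server 9; server 9 < server 13; server 13 < server 3; server 3 < server 12; server 12 < server 8; server 8 < server 1; server 1 < server 6; server 6 < server 4; server 4 < server 14; server 14 < server 10, each given directly.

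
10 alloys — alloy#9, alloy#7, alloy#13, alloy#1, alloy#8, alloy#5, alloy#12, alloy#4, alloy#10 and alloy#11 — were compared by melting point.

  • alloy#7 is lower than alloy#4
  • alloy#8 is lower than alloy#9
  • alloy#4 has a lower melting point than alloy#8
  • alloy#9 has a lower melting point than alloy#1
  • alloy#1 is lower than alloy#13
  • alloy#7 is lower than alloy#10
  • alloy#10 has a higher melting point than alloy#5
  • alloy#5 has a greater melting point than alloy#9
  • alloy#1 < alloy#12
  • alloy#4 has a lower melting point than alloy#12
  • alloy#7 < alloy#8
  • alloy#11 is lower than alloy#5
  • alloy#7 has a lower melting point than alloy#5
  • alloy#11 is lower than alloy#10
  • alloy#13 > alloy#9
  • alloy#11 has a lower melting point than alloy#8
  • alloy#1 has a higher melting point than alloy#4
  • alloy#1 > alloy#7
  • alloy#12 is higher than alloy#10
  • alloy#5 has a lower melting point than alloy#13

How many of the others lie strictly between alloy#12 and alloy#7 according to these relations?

6

The relations place alloy#7 below alloy#12. An element lies strictly between them when it is forced above alloy#7 and also forced below alloy#12.
Above alloy#7: {alloy#4, alloy#8, alloy#9, alloy#5, alloy#1, alloy#10, alloy#13}. Below alloy#12: {alloy#11, alloy#4, alloy#8, alloy#9, alloy#5, alloy#1, alloy#10}.
Intersection: {alloy#4, alloy#8, alloy#9, alloy#5, alloy#1, alloy#10} — 6.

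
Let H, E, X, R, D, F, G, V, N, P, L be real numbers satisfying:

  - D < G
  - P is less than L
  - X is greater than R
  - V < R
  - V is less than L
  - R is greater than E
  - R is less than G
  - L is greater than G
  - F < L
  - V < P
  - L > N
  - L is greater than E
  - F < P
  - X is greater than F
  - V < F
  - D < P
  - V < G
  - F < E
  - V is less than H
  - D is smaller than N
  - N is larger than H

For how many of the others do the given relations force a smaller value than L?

9

The elements the relations force below L are V, H, D, F, E, P, R, G, N — no chain reaches any other.
That is 9.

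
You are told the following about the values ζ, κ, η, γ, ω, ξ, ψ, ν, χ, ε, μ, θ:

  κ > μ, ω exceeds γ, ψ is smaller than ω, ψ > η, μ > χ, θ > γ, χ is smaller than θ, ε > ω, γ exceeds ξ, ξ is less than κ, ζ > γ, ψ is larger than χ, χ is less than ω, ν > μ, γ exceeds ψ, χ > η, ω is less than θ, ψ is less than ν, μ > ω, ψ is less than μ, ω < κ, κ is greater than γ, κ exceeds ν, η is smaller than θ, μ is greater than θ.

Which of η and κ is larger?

η < χ and χ < ψ give η < ψ.
Then ψ < γ extends the chain to γ.
Then γ < ω extends the chain to ω.
Then ω < θ extends the chain to θ.
With θ < μ: η < χ < ψ < γ < ω < θ < μ.
With μ < ν: η < χ < ψ < γ < ω < θ < μ < ν.
Then ν < κ extends the chain to κ.
So η < κ; κ is the larger of the two.

κ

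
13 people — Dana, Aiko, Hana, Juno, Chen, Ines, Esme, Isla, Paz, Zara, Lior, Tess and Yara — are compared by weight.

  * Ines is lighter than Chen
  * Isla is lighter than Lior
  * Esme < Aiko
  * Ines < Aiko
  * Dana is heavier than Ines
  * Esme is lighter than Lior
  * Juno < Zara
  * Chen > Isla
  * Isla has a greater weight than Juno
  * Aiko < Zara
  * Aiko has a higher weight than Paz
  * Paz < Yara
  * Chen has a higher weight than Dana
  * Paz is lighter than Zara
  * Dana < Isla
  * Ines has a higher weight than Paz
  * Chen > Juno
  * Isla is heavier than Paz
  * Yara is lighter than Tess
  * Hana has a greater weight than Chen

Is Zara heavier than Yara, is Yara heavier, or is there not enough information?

undetermined

Following every chain through Zara: below Zara we get Paz, Esme, Juno, Ines, Aiko.
Yara is not reached, and no chain runs the other way from Yara to Zara.
So the given relations leave the order of Zara and Yara undetermined.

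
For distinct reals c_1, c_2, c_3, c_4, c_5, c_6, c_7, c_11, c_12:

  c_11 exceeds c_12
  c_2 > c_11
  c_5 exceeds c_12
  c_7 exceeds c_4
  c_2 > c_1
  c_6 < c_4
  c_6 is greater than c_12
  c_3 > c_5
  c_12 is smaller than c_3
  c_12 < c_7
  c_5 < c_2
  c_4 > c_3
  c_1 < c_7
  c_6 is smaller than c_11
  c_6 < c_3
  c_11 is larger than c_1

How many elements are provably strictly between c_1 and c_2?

The relations place c_1 below c_2. An element lies strictly between them when it is forced above c_1 and also forced below c_2.
Above c_1: {c_7, c_11}. Below c_2: {c_12, c_5, c_6, c_11}.
Intersection: {c_11} — 1.

1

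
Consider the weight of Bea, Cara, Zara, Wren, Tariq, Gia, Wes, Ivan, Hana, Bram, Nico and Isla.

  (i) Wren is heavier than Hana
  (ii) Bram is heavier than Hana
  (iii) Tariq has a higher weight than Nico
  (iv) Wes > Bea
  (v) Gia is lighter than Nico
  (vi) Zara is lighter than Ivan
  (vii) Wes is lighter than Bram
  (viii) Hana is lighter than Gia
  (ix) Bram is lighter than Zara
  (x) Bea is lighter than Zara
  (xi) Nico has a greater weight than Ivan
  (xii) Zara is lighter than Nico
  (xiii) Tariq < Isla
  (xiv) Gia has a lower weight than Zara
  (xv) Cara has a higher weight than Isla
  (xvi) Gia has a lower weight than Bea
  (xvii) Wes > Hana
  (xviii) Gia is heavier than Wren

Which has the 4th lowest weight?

Bea

Chaining the given pairs: Hana < Wren < Gia < Bea < Wes < Bram < Zara < Ivan < Nico < Tariq < Isla < Cara.
Counting 4 from the smallest end gives Bea.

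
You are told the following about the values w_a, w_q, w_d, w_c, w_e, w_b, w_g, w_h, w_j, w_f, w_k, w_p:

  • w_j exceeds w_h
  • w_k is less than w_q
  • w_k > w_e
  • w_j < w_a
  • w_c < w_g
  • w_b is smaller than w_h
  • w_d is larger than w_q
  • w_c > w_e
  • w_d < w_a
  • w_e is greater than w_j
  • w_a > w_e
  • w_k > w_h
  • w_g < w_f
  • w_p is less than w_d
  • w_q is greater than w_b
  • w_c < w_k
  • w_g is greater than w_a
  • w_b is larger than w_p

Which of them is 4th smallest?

Chaining the given pairs: w_p < w_b < w_h < w_j < w_e < w_c < w_k < w_q < w_d < w_a < w_g < w_f.
The 4th smallest is w_j.

w_j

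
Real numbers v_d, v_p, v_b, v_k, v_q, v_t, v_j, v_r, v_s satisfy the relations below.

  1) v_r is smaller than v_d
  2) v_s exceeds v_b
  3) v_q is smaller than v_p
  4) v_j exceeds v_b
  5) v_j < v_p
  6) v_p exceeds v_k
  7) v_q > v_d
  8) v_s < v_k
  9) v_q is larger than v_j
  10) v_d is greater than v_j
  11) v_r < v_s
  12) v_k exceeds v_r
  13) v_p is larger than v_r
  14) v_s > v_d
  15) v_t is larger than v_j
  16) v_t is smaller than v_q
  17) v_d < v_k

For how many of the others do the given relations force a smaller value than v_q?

5

From v_q the given relations immediately reach v_j, v_d, v_t.
From those, v_r, v_b — 5 in total.
Nothing else is reachable below v_q; 5 in all.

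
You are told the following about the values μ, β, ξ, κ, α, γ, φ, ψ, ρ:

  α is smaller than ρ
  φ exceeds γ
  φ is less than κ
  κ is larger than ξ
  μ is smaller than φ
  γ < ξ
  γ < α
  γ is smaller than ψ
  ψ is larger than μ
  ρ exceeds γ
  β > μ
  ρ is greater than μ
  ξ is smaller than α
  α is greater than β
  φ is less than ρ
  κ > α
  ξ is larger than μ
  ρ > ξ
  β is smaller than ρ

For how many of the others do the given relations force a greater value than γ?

6

Directly above γ: ψ, ξ, φ, α, ρ.
One step further: κ (6 so far).
No other element is forced above γ by the given relations, so the count is 6.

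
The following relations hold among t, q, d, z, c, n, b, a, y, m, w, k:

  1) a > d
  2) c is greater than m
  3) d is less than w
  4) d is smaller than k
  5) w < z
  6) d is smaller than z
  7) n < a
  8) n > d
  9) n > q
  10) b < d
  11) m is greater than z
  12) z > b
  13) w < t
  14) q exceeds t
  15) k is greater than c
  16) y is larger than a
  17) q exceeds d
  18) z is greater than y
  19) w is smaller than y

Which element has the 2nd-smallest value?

The consecutive relations fix a unique order: b < d < w < t < q < n < a < y < z < m < c < k.
Counting 2 from the smallest end gives d.

d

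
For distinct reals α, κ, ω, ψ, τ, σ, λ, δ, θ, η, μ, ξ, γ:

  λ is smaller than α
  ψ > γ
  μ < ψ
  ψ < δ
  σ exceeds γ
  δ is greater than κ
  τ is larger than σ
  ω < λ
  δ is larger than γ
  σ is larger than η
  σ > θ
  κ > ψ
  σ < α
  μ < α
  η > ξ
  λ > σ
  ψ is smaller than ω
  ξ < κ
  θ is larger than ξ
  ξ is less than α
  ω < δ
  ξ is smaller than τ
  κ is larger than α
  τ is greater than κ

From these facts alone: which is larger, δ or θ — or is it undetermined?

δ

The relevant relations are θ < σ; σ < λ; λ < α; α < κ; κ < δ.
Together: θ < σ < λ < α < κ < δ.
So δ is larger.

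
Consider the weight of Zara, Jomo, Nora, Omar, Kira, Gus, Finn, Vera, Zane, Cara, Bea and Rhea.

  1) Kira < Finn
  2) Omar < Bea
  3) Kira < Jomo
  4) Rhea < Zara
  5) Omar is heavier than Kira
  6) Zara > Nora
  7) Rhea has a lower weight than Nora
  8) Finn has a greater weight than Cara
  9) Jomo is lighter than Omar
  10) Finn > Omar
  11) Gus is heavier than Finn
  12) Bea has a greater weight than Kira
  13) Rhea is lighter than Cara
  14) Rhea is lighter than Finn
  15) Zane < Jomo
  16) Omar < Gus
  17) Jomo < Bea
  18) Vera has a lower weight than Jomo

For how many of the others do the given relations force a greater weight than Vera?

From Vera the given relations immediately reach Jomo.
From those, Omar, Bea — 3 in total.
From those, Finn, Gus — 5 in total.
No other element is forced above Vera by the given relations, so the count is 5.

5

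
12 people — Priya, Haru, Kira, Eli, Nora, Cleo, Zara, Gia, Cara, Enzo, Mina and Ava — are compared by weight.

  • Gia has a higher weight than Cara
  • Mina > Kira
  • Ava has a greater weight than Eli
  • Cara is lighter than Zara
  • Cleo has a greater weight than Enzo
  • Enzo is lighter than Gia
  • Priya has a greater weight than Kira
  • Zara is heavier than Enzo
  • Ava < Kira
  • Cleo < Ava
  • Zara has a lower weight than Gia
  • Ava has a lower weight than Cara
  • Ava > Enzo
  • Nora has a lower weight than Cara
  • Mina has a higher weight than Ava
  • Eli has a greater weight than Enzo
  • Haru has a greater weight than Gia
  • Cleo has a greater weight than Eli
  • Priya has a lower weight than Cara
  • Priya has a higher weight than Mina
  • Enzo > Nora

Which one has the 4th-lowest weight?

The consecutive relations fix a unique order: Nora < Enzo < Eli < Cleo < Ava < Kira < Mina < Priya < Cara < Zara < Gia < Haru.
Counting 4 from the smallest end gives Cleo.

Cleo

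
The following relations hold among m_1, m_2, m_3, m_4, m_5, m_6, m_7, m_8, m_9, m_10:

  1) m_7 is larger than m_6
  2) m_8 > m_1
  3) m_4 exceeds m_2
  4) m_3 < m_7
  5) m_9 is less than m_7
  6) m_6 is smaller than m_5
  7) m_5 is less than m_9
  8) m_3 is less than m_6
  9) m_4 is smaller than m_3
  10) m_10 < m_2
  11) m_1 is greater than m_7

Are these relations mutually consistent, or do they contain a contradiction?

The single ordering m_10 < m_2 < m_4 < m_3 < m_6 < m_5 < m_9 < m_7 < m_1 < m_8 satisfies every listed relation, so no contradiction arises.

consistent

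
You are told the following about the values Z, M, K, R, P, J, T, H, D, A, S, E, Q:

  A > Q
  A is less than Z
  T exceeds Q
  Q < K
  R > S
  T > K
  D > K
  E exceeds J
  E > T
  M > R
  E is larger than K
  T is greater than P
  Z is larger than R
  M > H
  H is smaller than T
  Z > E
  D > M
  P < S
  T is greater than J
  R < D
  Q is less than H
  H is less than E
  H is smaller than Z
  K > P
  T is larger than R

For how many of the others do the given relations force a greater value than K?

Directly above K: T, E, D.
One step further: Z (4 so far).
Nothing else is reachable above K; 4 in all.

4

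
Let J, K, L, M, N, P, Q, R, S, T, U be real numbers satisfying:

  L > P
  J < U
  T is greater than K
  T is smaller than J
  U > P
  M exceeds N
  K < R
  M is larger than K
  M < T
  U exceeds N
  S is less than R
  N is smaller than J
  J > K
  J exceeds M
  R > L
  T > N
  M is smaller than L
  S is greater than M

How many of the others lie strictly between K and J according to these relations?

2

The relations place K below J. An element lies strictly between them when it is forced above K and also forced below J.
Above K: {M, L, S, T, R, U}. Below J: {N, M, T}.
Intersection: {M, T} — 2.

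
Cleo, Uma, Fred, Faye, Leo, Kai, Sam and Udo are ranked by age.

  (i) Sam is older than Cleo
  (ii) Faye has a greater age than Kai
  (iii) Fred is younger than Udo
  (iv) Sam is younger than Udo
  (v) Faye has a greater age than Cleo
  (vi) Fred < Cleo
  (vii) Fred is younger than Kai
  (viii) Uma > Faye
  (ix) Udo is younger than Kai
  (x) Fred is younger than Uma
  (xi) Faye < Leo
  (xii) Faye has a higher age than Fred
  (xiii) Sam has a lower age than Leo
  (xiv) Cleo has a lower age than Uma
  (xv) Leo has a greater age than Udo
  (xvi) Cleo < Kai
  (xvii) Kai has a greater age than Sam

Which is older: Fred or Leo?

Fred < Cleo and Cleo < Sam give Fred < Sam.
Then Sam < Kai extends the chain to Kai.
With Kai < Faye: Fred < Cleo < Sam < Kai < Faye.
Then Faye < Leo extends the chain to Leo.
So Fred < Leo; Leo is the older of the two.

Leo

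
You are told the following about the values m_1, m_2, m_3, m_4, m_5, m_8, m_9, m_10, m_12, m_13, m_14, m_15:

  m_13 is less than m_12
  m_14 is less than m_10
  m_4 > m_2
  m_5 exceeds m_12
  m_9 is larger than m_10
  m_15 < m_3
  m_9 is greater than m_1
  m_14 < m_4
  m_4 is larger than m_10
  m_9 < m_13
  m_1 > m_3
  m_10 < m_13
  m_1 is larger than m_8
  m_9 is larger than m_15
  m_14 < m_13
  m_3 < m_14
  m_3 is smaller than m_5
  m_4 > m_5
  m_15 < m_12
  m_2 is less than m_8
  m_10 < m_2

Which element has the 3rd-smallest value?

m_14

Piecing the relations together gives one ordering: m_15 < m_3 < m_14 < m_10 < m_2 < m_8 < m_1 < m_9 < m_13 < m_12 < m_5 < m_4.
The 3rd smallest is m_14.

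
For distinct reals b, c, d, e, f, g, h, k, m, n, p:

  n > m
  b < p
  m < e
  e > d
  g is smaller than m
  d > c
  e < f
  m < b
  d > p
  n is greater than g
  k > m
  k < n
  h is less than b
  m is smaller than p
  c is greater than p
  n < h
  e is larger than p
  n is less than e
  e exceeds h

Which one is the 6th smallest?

b

Piecing the relations together gives one ordering: g < m < k < n < h < b < p < c < d < e < f.
Counting 6 from the smallest end gives b.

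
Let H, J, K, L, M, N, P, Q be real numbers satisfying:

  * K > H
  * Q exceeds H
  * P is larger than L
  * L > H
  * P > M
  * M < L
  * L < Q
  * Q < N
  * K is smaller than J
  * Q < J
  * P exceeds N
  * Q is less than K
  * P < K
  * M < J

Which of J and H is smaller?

Chaining the given relations: H < L < Q < N < P < K < J.
So H < J; H is the smaller of the two.

H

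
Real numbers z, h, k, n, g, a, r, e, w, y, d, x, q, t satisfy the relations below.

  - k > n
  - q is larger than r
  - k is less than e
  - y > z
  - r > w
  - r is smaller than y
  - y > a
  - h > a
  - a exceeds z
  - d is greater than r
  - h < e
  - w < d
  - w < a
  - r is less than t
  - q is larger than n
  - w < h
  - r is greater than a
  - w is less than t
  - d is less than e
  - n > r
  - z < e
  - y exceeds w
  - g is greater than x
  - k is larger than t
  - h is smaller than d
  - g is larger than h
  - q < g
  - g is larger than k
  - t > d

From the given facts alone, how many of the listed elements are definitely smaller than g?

11

From g the given relations immediately reach h, x, k, q.
From those, w, a, r, n, t — 9 in total.
From those, z, d — 11 in total.
No other element is forced below g by the given relations, so the count is 11.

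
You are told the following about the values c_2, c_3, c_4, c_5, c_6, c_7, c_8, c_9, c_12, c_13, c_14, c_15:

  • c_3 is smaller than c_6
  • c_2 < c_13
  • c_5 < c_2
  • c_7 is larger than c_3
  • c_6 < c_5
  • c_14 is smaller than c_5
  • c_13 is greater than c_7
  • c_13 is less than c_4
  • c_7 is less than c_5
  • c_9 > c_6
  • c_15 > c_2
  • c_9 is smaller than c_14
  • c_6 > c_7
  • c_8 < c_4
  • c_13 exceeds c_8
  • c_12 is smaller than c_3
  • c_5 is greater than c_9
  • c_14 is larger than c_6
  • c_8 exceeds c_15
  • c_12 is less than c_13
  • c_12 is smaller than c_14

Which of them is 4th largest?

The consecutive relations fix a unique order: c_12 < c_3 < c_7 < c_6 < c_9 < c_14 < c_5 < c_2 < c_15 < c_8 < c_13 < c_4.
The 4th largest is c_15.

c_15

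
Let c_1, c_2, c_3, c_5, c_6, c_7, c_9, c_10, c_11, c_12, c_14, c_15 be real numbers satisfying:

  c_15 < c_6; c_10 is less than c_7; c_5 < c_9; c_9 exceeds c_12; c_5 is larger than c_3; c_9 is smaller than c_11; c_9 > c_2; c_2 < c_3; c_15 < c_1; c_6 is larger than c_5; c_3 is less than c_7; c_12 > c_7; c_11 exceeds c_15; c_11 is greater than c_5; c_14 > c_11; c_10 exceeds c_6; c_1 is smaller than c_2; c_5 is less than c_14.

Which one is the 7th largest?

c_6

The consecutive relations fix a unique order: c_15 < c_1 < c_2 < c_3 < c_5 < c_6 < c_10 < c_7 < c_12 < c_9 < c_11 < c_14.
Counting 7 from the largest end gives c_6.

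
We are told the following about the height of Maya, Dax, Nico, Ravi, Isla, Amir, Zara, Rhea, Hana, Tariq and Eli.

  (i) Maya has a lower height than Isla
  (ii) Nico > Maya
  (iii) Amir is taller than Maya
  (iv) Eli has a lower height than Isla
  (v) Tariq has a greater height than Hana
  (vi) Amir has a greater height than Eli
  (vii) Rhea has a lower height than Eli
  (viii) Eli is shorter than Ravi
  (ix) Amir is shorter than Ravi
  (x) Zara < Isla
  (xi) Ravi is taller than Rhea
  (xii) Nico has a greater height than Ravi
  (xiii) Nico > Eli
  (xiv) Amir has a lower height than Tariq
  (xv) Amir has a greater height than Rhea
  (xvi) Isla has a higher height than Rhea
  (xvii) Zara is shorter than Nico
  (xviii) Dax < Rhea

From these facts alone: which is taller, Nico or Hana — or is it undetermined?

undetermined

Following every chain through Hana: above Hana we get Tariq.
Nico is not reached, and no chain runs the other way from Nico to Hana.
So the given relations leave the order of Hana and Nico undetermined.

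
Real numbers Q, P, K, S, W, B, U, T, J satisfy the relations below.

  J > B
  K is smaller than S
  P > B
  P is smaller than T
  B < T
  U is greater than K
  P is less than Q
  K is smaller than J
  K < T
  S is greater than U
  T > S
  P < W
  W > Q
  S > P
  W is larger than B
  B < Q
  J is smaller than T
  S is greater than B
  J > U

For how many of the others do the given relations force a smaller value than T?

From T the given relations immediately reach B, P, K, S, J.
From those, U — 6 in total.
Nothing else is reachable below T; 6 in all.

6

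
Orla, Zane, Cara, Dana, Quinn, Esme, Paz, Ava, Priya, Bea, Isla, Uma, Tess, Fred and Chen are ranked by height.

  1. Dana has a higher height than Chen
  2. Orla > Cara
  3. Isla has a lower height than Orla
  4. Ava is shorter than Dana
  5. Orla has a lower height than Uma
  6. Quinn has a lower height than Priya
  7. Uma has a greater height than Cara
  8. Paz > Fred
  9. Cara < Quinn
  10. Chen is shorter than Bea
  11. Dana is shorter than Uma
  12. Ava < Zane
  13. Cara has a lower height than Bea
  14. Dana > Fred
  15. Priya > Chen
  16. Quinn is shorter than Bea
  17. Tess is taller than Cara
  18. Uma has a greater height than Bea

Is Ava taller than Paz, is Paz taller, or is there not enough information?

Following every chain through Ava: above Ava we get Zane, Dana, Uma.
Paz is not reached, and no chain runs the other way from Paz to Ava.
So the given relations leave the order of Ava and Paz undetermined.

undetermined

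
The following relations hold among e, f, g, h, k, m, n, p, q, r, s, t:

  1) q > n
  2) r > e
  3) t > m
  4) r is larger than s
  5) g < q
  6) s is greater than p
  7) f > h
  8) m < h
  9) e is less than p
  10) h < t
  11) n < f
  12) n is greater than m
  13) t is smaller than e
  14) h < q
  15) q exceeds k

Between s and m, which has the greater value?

m < h and h < t give m < t.
With t < e: m < h < t < e.
With e < p: m < h < t < e < p.
With p < s: m < h < t < e < p < s.
So m < s; s is the larger of the two.

s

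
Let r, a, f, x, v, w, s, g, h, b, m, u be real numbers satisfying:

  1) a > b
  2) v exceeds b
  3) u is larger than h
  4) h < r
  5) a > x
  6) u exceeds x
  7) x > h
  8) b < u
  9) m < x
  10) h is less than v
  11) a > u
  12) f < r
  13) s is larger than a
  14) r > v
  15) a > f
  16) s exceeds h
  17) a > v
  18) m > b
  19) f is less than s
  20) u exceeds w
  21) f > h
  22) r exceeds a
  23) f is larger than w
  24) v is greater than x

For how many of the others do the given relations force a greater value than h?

7

The elements the relations force above h are x, u, v, f, a, s, r — no chain reaches any other.
That is 7.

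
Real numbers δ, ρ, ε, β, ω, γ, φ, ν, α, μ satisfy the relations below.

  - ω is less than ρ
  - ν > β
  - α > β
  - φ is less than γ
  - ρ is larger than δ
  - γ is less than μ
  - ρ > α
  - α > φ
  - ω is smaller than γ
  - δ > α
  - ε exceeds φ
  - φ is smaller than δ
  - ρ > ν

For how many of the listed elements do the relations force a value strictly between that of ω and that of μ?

1

The relations place ω below μ. An element lies strictly between them when it is forced above ω and also forced below μ.
Above ω: {γ, ρ}. Below μ: {φ, γ}.
Intersection: {γ} — 1.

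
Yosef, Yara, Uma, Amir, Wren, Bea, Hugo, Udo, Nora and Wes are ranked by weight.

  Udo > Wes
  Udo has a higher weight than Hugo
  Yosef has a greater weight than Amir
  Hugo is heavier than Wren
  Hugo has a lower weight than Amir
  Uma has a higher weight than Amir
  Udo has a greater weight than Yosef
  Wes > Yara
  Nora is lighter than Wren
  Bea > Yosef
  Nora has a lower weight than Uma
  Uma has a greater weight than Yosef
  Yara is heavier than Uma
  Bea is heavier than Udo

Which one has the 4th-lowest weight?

Amir

Chaining the given pairs: Nora < Wren < Hugo < Amir < Yosef < Uma < Yara < Wes < Udo < Bea.
The 4th smallest is Amir.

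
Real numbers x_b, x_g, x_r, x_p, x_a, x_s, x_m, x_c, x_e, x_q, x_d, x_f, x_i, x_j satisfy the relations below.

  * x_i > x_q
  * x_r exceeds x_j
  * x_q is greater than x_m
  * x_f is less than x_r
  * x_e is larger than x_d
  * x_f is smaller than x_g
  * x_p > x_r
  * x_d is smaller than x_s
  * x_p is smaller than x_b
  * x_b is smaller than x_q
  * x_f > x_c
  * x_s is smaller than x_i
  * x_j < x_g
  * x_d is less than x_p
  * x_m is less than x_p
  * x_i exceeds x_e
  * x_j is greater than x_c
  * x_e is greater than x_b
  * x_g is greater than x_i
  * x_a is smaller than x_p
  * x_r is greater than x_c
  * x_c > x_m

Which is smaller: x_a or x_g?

x_a

x_a < x_p and x_p < x_b give x_a < x_b.
Then x_b < x_q extends the chain to x_q.
Then x_q < x_i extends the chain to x_i.
Then x_i < x_g extends the chain to x_g.
So x_a < x_g; x_a is the smaller of the two.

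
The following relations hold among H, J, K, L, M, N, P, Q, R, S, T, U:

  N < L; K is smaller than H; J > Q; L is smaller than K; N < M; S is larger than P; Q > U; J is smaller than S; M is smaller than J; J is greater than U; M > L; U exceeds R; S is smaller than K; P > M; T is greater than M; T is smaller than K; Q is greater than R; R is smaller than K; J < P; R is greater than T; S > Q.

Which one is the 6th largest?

Q

Chaining the given pairs: N < L < M < T < R < U < Q < J < P < S < K < H.
Counting 6 from the largest end gives Q.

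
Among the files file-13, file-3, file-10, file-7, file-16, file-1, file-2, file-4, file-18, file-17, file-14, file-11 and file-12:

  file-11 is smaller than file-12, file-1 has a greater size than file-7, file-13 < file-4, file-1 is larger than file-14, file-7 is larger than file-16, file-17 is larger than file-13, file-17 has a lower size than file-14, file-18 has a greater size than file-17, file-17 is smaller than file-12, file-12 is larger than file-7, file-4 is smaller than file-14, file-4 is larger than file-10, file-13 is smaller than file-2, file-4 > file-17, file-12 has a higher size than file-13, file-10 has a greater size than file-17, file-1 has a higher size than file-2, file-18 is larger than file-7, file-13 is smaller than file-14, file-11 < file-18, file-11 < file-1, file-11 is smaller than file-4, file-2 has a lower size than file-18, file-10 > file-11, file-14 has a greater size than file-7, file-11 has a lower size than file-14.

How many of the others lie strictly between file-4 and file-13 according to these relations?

2

The relations place file-13 below file-4. An element lies strictly between them when it is forced above file-13 and also forced below file-4.
Above file-13: {file-17, file-2, file-10, file-14, file-1, file-12, file-18}. Below file-4: {file-11, file-17, file-10}.
Intersection: {file-17, file-10} — 2.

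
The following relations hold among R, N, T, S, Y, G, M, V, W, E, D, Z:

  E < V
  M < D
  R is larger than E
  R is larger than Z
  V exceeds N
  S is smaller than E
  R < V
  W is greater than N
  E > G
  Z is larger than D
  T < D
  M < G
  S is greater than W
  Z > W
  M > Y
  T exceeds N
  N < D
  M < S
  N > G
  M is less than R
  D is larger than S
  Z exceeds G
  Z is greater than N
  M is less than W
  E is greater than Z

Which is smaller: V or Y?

Y

The relevant relations are Y < M; M < G; G < N; N < W; W < S; S < D; D < Z; Z < E; E < R; R < V.
Chaining these gives Y < M < G < N < W < S < D < Z < E < R < V.
So Y < V; Y is the smaller of the two.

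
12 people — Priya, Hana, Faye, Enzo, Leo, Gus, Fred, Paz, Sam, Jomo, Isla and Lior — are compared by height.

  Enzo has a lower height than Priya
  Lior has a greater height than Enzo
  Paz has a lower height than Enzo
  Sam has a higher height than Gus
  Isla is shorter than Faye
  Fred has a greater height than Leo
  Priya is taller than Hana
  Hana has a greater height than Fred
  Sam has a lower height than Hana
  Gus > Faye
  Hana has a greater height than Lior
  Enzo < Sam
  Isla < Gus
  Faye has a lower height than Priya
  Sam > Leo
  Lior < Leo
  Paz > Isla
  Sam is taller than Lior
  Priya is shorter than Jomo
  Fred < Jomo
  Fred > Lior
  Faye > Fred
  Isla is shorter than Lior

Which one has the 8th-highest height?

Leo

The consecutive relations fix a unique order: Isla < Paz < Enzo < Lior < Leo < Fred < Faye < Gus < Sam < Hana < Priya < Jomo.
Counting 8 from the largest end gives Leo.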